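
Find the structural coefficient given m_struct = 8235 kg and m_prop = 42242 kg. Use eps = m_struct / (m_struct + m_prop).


eps = 8235 / (8235 + 42242) = 0.1631

0.1631


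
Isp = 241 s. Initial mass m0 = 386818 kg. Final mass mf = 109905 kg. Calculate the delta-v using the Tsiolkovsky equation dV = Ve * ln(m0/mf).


Ve = 241 * 9.81 = 2364.21 m/s
dV = 2364.21 * ln(386818/109905) = 2975 m/s

2975 m/s


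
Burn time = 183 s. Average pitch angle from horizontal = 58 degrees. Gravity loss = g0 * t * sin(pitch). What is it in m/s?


GL = 9.81 * 183 * sin(58 deg) = 1522 m/s

1522 m/s


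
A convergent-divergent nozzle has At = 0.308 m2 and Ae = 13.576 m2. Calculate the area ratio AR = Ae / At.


AR = 13.576 / 0.308 = 44.1

44.1


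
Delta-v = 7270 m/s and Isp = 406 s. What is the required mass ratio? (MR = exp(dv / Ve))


Ve = 406 * 9.81 = 3982.86 m/s
MR = exp(7270 / 3982.86) = 6.205

6.205


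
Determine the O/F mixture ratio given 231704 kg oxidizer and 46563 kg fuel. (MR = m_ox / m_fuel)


MR = 231704 / 46563 = 4.98

4.98


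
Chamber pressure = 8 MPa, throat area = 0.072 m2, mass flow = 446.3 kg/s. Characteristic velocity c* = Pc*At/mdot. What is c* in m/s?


c* = 8e6 * 0.072 / 446.3 = 1291 m/s

1291 m/s


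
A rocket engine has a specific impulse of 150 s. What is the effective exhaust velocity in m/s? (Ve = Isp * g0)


Ve = Isp * g0 = 150 * 9.81 = 1471.5 m/s

1471.5 m/s


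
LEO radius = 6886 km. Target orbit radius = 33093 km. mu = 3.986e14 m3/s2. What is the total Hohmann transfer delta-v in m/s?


V1 = sqrt(mu/r1) = 7608.26 m/s
dV1 = V1*(sqrt(2*r2/(r1+r2)) - 1) = 2181.06 m/s
V2 = sqrt(mu/r2) = 3470.57 m/s
dV2 = V2*(1 - sqrt(2*r1/(r1+r2))) = 1433.61 m/s
Total dV = 3615 m/s

3615 m/s


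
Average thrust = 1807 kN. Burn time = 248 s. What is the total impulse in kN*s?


It = 1807 * 248 = 448136 kN*s

448136 kN*s


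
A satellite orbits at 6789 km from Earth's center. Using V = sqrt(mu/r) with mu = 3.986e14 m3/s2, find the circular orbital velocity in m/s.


V = sqrt(3.986e14 / 6789000) = 7662 m/s

7662 m/s


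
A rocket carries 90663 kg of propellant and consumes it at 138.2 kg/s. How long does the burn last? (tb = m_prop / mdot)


tb = 90663 / 138.2 = 656.0 s

656.0 s


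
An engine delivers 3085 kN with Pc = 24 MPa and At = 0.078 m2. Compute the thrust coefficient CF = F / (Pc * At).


CF = 3085000 / (24e6 * 0.078) = 1.65

1.65


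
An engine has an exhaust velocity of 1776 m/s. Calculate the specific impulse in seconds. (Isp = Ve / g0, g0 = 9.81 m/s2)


Isp = Ve / g0 = 1776 / 9.81 = 181.0 s

181.0 s


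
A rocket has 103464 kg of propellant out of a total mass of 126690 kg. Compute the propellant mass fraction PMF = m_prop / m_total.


PMF = 103464 / 126690 = 0.817

0.817


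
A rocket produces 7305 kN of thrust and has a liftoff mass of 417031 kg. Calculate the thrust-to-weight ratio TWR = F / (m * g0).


TWR = 7305000 / (417031 * 9.81) = 1.79

1.79


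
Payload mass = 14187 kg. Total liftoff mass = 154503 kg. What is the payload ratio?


PR = 14187 / 154503 = 0.0918

0.0918


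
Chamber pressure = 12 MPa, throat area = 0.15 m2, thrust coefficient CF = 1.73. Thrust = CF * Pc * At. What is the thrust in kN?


F = 1.73 * 12e6 * 0.15 = 3.1140e+06 N = 3114.0 kN

3114.0 kN


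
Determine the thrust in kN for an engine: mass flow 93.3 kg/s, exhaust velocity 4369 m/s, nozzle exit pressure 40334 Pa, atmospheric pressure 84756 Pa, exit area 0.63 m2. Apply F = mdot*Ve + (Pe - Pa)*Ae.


F = 93.3 * 4369 + (40334 - 84756) * 0.63 = 379642.0 N = 379.6 kN

379.6 kN


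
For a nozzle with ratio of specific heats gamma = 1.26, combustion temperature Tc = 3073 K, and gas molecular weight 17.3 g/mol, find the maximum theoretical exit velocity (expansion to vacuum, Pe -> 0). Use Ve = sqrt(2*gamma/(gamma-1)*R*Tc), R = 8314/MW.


R = 8314 / 17.3 = 480.58 J/(kg.K)
Ve = sqrt(2 * 1.26 / (1.26 - 1) * 480.58 * 3073) = 3783 m/s

3783 m/s


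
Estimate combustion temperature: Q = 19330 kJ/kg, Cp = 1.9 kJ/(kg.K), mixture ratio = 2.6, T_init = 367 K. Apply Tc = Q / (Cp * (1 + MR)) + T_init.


Tc = 19330 / (1.9 * (1 + 2.6)) + 367 = 3193 K

3193 K


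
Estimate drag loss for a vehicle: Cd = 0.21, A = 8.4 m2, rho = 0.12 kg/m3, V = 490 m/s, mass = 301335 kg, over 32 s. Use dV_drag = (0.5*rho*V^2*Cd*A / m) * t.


D = 0.5 * 0.12 * 490^2 * 0.21 * 8.4 = 25412.18 N
a = 25412.18 / 301335 = 0.0843 m/s2
dV = 0.0843 * 32 = 2.7 m/s

2.7 m/s


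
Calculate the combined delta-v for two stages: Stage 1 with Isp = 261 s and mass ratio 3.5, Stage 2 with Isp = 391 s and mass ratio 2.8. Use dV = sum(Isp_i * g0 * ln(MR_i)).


dV1 = 261 * 9.81 * ln(3.5) = 3207.6 m/s
dV2 = 391 * 9.81 * ln(2.8) = 3949.3 m/s
Total dV = 3207.6 + 3949.3 = 7156.9 m/s ~ 7157 m/s

7157 m/s


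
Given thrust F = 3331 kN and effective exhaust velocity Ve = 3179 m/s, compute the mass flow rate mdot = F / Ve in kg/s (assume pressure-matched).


mdot = F / Ve = 3331000 / 3179 = 1047.8 kg/s

1047.8 kg/s


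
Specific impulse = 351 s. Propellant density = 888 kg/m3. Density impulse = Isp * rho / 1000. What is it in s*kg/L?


rho*Isp = 351 * 888 / 1000 = 312 s*kg/L

312 s*kg/L


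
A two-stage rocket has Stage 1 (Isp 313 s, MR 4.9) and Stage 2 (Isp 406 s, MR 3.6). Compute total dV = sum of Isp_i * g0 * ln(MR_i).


dV1 = 313 * 9.81 * ln(4.9) = 4879.8 m/s
dV2 = 406 * 9.81 * ln(3.6) = 5101.8 m/s
Total dV = 4879.8 + 5101.8 = 9981.6 m/s ~ 9982 m/s

9982 m/s


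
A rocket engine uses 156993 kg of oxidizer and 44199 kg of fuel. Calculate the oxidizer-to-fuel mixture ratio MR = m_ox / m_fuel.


MR = 156993 / 44199 = 3.55

3.55


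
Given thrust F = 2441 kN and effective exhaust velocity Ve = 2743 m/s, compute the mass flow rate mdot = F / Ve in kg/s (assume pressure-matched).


mdot = F / Ve = 2441000 / 2743 = 889.9 kg/s

889.9 kg/s


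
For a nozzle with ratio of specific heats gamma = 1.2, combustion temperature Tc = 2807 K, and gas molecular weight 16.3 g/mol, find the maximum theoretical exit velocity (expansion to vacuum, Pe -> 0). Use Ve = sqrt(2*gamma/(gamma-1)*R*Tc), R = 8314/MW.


R = 8314 / 16.3 = 510.06 J/(kg.K)
Ve = sqrt(2 * 1.2 / (1.2 - 1) * 510.06 * 2807) = 4145 m/s

4145 m/s


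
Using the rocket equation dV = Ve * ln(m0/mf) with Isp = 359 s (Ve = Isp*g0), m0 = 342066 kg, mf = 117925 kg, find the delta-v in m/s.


Ve = 359 * 9.81 = 3521.79 m/s
dV = 3521.79 * ln(342066/117925) = 3751 m/s

3751 m/s


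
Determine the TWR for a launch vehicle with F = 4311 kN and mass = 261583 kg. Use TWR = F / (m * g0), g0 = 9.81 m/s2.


TWR = 4311000 / (261583 * 9.81) = 1.68

1.68


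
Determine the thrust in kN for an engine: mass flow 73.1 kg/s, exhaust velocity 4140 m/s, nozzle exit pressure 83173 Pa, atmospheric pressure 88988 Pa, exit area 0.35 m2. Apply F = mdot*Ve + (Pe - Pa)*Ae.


F = 73.1 * 4140 + (83173 - 88988) * 0.35 = 300599.0 N = 300.6 kN

300.6 kN


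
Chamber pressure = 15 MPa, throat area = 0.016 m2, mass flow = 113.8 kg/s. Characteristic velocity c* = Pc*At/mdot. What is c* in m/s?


c* = 15e6 * 0.016 / 113.8 = 2109 m/s

2109 m/s


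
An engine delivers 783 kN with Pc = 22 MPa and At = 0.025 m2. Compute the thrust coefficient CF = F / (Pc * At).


CF = 783000 / (22e6 * 0.025) = 1.42

1.42


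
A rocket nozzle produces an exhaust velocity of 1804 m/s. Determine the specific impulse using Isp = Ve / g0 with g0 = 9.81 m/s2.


Isp = Ve / g0 = 1804 / 9.81 = 183.9 s

183.9 s


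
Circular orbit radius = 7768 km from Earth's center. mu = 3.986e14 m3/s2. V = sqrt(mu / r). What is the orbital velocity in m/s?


V = sqrt(3.986e14 / 7768000) = 7163 m/s

7163 m/s


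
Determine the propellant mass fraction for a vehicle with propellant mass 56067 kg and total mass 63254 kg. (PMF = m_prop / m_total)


PMF = 56067 / 63254 = 0.886

0.886


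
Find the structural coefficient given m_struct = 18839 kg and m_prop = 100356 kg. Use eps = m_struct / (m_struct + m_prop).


eps = 18839 / (18839 + 100356) = 0.1581

0.1581


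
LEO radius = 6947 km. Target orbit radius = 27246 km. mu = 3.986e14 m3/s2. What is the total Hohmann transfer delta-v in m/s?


V1 = sqrt(mu/r1) = 7574.78 m/s
dV1 = V1*(sqrt(2*r2/(r1+r2)) - 1) = 1987.64 m/s
V2 = sqrt(mu/r2) = 3824.88 m/s
dV2 = V2*(1 - sqrt(2*r1/(r1+r2))) = 1386.71 m/s
Total dV = 3374 m/s

3374 m/s


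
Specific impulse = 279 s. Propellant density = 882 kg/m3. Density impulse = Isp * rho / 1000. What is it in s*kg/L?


rho*Isp = 279 * 882 / 1000 = 246 s*kg/L

246 s*kg/L


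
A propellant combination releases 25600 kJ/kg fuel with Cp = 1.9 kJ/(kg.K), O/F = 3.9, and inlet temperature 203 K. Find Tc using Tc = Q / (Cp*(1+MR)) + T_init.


Tc = 25600 / (1.9 * (1 + 3.9)) + 203 = 2953 K

2953 K


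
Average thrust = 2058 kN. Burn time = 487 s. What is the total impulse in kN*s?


It = 2058 * 487 = 1002246 kN*s

1002246 kN*s


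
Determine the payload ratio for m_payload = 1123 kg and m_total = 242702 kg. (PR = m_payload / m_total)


PR = 1123 / 242702 = 0.0046

0.0046


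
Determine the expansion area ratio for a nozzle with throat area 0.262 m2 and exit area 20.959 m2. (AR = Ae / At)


AR = 20.959 / 0.262 = 80.0

80.0


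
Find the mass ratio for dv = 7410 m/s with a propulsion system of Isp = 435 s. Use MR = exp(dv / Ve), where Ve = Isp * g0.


Ve = 435 * 9.81 = 4267.35 m/s
MR = exp(7410 / 4267.35) = 5.677

5.677


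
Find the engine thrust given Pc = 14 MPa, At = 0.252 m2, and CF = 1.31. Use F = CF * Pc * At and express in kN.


F = 1.31 * 14e6 * 0.252 = 4.6217e+06 N = 4621.7 kN

4621.7 kN


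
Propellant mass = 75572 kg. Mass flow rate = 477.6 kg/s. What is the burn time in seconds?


tb = 75572 / 477.6 = 158.2 s

158.2 s


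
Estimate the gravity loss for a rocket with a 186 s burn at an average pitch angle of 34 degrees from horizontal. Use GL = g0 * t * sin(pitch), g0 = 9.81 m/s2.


GL = 9.81 * 186 * sin(34 deg) = 1020 m/s

1020 m/s


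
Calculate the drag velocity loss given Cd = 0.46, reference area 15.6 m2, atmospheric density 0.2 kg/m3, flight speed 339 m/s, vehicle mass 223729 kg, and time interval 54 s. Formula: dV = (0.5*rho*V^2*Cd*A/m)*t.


D = 0.5 * 0.2 * 339^2 * 0.46 * 15.6 = 82467.31 N
a = 82467.31 / 223729 = 0.3686 m/s2
dV = 0.3686 * 54 = 19.9 m/s

19.9 m/s


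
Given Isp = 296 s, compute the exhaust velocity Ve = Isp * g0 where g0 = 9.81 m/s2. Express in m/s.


Ve = Isp * g0 = 296 * 9.81 = 2903.8 m/s

2903.8 m/s


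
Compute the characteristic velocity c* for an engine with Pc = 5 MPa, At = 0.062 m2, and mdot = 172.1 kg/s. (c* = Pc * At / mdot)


c* = 5e6 * 0.062 / 172.1 = 1801 m/s

1801 m/s


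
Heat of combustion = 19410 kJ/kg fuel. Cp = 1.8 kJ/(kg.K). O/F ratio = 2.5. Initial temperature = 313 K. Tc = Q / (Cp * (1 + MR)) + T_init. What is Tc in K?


Tc = 19410 / (1.8 * (1 + 2.5)) + 313 = 3394 K

3394 K


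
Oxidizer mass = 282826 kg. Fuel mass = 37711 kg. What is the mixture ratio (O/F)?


MR = 282826 / 37711 = 7.5

7.5


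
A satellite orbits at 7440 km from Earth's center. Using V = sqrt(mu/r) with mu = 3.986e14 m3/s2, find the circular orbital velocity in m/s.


V = sqrt(3.986e14 / 7440000) = 7320 m/s

7320 m/s


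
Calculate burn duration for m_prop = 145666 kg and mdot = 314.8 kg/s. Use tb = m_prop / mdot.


tb = 145666 / 314.8 = 462.7 s

462.7 s


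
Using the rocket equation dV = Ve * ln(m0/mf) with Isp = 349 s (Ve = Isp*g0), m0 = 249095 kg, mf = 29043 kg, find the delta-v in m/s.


Ve = 349 * 9.81 = 3423.69 m/s
dV = 3423.69 * ln(249095/29043) = 7358 m/s

7358 m/s


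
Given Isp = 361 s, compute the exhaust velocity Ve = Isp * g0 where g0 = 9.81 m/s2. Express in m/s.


Ve = Isp * g0 = 361 * 9.81 = 3541.4 m/s

3541.4 m/s


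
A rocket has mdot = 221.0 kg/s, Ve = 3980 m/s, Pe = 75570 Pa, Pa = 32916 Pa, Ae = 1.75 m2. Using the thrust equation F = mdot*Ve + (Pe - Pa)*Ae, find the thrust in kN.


F = 221.0 * 3980 + (75570 - 32916) * 1.75 = 954224.0 N = 954.2 kN

954.2 kN


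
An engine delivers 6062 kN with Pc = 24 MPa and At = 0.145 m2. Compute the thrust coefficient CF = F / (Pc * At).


CF = 6062000 / (24e6 * 0.145) = 1.74

1.74


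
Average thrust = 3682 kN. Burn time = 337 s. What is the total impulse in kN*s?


It = 3682 * 337 = 1240834 kN*s

1240834 kN*s


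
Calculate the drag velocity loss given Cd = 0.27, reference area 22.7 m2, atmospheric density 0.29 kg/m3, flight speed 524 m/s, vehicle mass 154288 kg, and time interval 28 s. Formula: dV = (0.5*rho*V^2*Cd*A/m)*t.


D = 0.5 * 0.29 * 524^2 * 0.27 * 22.7 = 244017.06 N
a = 244017.06 / 154288 = 1.5816 m/s2
dV = 1.5816 * 28 = 44.3 m/s

44.3 m/s


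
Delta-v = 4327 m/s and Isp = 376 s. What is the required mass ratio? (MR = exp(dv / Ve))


Ve = 376 * 9.81 = 3688.56 m/s
MR = exp(4327 / 3688.56) = 3.232

3.232


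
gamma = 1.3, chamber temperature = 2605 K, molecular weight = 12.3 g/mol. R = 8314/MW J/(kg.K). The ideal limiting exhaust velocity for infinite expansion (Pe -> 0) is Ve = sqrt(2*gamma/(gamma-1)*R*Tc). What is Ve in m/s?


R = 8314 / 12.3 = 675.93 J/(kg.K)
Ve = sqrt(2 * 1.3 / (1.3 - 1) * 675.93 * 2605) = 3906 m/s

3906 m/s


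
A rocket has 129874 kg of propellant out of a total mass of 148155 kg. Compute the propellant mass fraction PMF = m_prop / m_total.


PMF = 129874 / 148155 = 0.877

0.877


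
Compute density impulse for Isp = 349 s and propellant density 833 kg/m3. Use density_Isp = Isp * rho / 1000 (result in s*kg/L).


rho*Isp = 349 * 833 / 1000 = 291 s*kg/L

291 s*kg/L


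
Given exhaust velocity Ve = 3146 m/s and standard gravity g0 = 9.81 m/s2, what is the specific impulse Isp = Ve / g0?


Isp = Ve / g0 = 3146 / 9.81 = 320.7 s

320.7 s


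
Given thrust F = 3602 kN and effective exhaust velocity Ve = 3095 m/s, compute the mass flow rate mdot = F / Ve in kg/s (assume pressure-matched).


mdot = F / Ve = 3602000 / 3095 = 1163.8 kg/s

1163.8 kg/s


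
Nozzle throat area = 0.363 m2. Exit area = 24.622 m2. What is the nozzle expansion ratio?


AR = 24.622 / 0.363 = 67.8

67.8


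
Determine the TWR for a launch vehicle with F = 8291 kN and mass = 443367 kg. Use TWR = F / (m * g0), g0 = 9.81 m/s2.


TWR = 8291000 / (443367 * 9.81) = 1.91

1.91


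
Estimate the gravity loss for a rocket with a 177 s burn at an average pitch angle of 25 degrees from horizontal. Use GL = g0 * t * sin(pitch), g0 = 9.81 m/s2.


GL = 9.81 * 177 * sin(25 deg) = 734 m/s

734 m/s


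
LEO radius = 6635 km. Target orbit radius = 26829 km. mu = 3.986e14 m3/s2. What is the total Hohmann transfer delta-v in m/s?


V1 = sqrt(mu/r1) = 7750.83 m/s
dV1 = V1*(sqrt(2*r2/(r1+r2)) - 1) = 2063.86 m/s
V2 = sqrt(mu/r2) = 3854.49 m/s
dV2 = V2*(1 - sqrt(2*r1/(r1+r2))) = 1427.24 m/s
Total dV = 3491 m/s

3491 m/s


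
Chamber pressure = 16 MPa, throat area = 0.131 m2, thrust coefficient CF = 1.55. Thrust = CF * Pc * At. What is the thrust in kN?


F = 1.55 * 16e6 * 0.131 = 3.2488e+06 N = 3248.8 kN

3248.8 kN


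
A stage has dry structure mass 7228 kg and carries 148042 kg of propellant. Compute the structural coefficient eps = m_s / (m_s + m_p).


eps = 7228 / (7228 + 148042) = 0.0466

0.0466


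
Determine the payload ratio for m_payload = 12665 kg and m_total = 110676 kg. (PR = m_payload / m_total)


PR = 12665 / 110676 = 0.1144

0.1144


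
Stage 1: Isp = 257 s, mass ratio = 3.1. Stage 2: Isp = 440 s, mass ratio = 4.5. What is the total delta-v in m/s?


dV1 = 257 * 9.81 * ln(3.1) = 2852.5 m/s
dV2 = 440 * 9.81 * ln(4.5) = 6492.2 m/s
Total dV = 2852.5 + 6492.2 = 9344.7 m/s ~ 9345 m/s

9345 m/s


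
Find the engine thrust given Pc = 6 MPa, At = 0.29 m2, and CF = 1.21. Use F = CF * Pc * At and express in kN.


F = 1.21 * 6e6 * 0.29 = 2.1054e+06 N = 2105.4 kN

2105.4 kN


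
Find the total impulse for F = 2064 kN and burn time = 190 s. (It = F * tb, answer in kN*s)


It = 2064 * 190 = 392160 kN*s

392160 kN*s


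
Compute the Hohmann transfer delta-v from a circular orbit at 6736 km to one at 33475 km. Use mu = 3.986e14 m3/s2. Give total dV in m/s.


V1 = sqrt(mu/r1) = 7692.5 m/s
dV1 = V1*(sqrt(2*r2/(r1+r2)) - 1) = 2233.41 m/s
V2 = sqrt(mu/r2) = 3450.71 m/s
dV2 = V2*(1 - sqrt(2*r1/(r1+r2))) = 1453.37 m/s
Total dV = 3687 m/s

3687 m/s


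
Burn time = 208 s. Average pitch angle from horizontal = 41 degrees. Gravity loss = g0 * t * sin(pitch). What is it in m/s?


GL = 9.81 * 208 * sin(41 deg) = 1339 m/s

1339 m/s


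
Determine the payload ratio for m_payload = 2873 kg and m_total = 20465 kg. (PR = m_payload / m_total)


PR = 2873 / 20465 = 0.1404

0.1404


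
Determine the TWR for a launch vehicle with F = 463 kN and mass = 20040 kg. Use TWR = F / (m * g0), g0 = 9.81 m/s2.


TWR = 463000 / (20040 * 9.81) = 2.36

2.36


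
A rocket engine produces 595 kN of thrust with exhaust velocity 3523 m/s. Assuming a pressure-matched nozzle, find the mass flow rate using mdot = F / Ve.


mdot = F / Ve = 595000 / 3523 = 168.9 kg/s

168.9 kg/s


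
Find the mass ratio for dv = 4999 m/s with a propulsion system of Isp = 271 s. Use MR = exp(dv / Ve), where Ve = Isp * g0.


Ve = 271 * 9.81 = 2658.51 m/s
MR = exp(4999 / 2658.51) = 6.556

6.556


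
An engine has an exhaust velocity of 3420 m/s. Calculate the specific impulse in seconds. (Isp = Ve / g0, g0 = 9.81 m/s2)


Isp = Ve / g0 = 3420 / 9.81 = 348.6 s

348.6 s


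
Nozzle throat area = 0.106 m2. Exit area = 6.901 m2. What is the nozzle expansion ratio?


AR = 6.901 / 0.106 = 65.1

65.1


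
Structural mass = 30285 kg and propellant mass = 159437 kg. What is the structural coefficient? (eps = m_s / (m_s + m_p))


eps = 30285 / (30285 + 159437) = 0.1596

0.1596


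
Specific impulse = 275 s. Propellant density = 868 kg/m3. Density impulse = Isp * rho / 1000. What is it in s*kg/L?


rho*Isp = 275 * 868 / 1000 = 239 s*kg/L

239 s*kg/L


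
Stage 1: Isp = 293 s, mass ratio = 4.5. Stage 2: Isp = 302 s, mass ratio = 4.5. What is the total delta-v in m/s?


dV1 = 293 * 9.81 * ln(4.5) = 4323.2 m/s
dV2 = 302 * 9.81 * ln(4.5) = 4456.0 m/s
Total dV = 4323.2 + 4456.0 = 8779.2 m/s ~ 8779 m/s

8779 m/s


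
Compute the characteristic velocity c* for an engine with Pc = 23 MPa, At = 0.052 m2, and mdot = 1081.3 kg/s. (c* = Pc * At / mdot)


c* = 23e6 * 0.052 / 1081.3 = 1106 m/s

1106 m/s


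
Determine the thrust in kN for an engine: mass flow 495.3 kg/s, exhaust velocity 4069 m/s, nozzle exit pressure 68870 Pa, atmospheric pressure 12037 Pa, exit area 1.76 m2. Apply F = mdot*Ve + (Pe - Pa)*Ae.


F = 495.3 * 4069 + (68870 - 12037) * 1.76 = 2.1154e+06 N = 2115.4 kN

2115.4 kN


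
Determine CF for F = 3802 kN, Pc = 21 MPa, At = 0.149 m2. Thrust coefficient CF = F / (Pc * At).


CF = 3802000 / (21e6 * 0.149) = 1.22

1.22


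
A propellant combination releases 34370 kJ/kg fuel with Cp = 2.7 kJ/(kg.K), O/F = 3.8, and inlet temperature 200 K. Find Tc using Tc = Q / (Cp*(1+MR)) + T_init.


Tc = 34370 / (2.7 * (1 + 3.8)) + 200 = 2852 K

2852 K


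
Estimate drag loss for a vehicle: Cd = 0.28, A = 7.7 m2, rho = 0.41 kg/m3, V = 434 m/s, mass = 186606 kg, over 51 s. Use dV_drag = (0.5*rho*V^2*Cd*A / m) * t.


D = 0.5 * 0.41 * 434^2 * 0.28 * 7.7 = 83249.58 N
a = 83249.58 / 186606 = 0.4461 m/s2
dV = 0.4461 * 51 = 22.8 m/s

22.8 m/s


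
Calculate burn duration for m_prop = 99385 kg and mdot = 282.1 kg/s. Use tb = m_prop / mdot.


tb = 99385 / 282.1 = 352.3 s

352.3 s


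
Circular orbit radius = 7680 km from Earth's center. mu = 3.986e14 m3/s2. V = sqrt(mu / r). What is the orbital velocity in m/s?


V = sqrt(3.986e14 / 7680000) = 7204 m/s

7204 m/s


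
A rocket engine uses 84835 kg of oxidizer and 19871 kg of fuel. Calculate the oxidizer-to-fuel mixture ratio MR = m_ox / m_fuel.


MR = 84835 / 19871 = 4.27

4.27


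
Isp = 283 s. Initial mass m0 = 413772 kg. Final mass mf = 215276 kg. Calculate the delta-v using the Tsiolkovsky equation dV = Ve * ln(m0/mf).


Ve = 283 * 9.81 = 2776.23 m/s
dV = 2776.23 * ln(413772/215276) = 1814 m/s

1814 m/s


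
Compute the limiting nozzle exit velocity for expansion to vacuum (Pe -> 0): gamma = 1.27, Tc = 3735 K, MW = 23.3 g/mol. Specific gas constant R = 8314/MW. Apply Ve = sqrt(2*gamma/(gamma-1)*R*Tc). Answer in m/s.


R = 8314 / 23.3 = 356.82 J/(kg.K)
Ve = sqrt(2 * 1.27 / (1.27 - 1) * 356.82 * 3735) = 3541 m/s

3541 m/s


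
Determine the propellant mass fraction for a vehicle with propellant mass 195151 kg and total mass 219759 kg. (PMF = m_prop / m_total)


PMF = 195151 / 219759 = 0.888

0.888


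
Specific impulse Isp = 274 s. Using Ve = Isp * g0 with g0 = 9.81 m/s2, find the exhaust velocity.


Ve = Isp * g0 = 274 * 9.81 = 2687.9 m/s

2687.9 m/s


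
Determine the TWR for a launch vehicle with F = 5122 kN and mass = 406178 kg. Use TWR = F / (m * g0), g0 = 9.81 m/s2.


TWR = 5122000 / (406178 * 9.81) = 1.29

1.29


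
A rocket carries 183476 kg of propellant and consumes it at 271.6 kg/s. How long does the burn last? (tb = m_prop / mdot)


tb = 183476 / 271.6 = 675.5 s

675.5 s


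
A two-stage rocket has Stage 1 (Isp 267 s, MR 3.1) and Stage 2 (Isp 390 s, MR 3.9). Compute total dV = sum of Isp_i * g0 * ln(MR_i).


dV1 = 267 * 9.81 * ln(3.1) = 2963.4 m/s
dV2 = 390 * 9.81 * ln(3.9) = 5207.0 m/s
Total dV = 2963.4 + 5207.0 = 8170.4 m/s ~ 8170 m/s

8170 m/s


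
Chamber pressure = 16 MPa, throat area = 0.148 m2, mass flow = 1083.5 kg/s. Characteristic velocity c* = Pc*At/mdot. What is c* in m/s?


c* = 16e6 * 0.148 / 1083.5 = 2186 m/s

2186 m/s


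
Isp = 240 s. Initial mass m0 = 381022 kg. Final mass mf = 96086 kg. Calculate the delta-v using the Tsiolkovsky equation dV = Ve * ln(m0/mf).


Ve = 240 * 9.81 = 2354.4 m/s
dV = 2354.4 * ln(381022/96086) = 3243 m/s

3243 m/s


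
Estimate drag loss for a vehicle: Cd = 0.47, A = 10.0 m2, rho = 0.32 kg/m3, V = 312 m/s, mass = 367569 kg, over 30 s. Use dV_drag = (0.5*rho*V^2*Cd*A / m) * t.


D = 0.5 * 0.32 * 312^2 * 0.47 * 10.0 = 73202.69 N
a = 73202.69 / 367569 = 0.1992 m/s2
dV = 0.1992 * 30 = 6.0 m/s

6.0 m/s


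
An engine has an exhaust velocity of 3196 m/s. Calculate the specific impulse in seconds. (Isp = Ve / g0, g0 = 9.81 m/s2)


Isp = Ve / g0 = 3196 / 9.81 = 325.8 s

325.8 s


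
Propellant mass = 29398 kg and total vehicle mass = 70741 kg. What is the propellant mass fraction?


PMF = 29398 / 70741 = 0.416

0.416


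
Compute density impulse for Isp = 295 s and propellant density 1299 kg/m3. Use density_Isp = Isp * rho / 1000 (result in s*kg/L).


rho*Isp = 295 * 1299 / 1000 = 383 s*kg/L

383 s*kg/L


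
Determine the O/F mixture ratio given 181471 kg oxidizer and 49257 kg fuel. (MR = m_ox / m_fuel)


MR = 181471 / 49257 = 3.68

3.68


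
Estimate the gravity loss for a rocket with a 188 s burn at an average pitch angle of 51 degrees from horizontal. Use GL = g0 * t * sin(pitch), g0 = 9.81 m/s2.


GL = 9.81 * 188 * sin(51 deg) = 1433 m/s

1433 m/s


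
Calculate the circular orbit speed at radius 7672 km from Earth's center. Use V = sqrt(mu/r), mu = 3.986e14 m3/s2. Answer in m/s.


V = sqrt(3.986e14 / 7672000) = 7208 m/s

7208 m/s


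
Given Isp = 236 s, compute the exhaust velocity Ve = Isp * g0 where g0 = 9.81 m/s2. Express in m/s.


Ve = Isp * g0 = 236 * 9.81 = 2315.2 m/s

2315.2 m/s


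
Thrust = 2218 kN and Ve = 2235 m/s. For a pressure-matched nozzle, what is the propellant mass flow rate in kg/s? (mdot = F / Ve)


mdot = F / Ve = 2218000 / 2235 = 992.4 kg/s

992.4 kg/s


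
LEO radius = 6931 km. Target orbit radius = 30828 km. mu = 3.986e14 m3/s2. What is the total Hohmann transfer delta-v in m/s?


V1 = sqrt(mu/r1) = 7583.52 m/s
dV1 = V1*(sqrt(2*r2/(r1+r2)) - 1) = 2107.03 m/s
V2 = sqrt(mu/r2) = 3595.8 m/s
dV2 = V2*(1 - sqrt(2*r1/(r1+r2))) = 1417.1 m/s
Total dV = 3524 m/s

3524 m/s


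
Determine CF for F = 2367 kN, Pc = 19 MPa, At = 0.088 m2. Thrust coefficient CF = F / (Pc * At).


CF = 2367000 / (19e6 * 0.088) = 1.42

1.42


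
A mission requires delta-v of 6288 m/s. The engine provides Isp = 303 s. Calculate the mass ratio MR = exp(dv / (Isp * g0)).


Ve = 303 * 9.81 = 2972.43 m/s
MR = exp(6288 / 2972.43) = 8.293

8.293


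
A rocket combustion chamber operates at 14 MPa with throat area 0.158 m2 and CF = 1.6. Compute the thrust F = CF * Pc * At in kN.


F = 1.6 * 14e6 * 0.158 = 3.5392e+06 N = 3539.2 kN

3539.2 kN


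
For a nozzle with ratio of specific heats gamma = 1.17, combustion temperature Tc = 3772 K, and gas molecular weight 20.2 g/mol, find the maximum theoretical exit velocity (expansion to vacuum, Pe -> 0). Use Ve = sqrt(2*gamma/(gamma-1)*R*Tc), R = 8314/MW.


R = 8314 / 20.2 = 411.58 J/(kg.K)
Ve = sqrt(2 * 1.17 / (1.17 - 1) * 411.58 * 3772) = 4623 m/s

4623 m/s


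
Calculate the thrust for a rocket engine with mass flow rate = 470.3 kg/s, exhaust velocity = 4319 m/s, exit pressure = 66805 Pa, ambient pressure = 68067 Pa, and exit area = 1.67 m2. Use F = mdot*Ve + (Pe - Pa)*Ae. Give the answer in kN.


F = 470.3 * 4319 + (66805 - 68067) * 1.67 = 2.0291e+06 N = 2029.1 kN

2029.1 kN


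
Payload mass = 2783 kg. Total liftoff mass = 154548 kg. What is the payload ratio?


PR = 2783 / 154548 = 0.018

0.018


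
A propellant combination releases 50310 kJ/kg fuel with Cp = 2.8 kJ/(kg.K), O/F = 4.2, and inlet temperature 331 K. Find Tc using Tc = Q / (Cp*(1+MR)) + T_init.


Tc = 50310 / (2.8 * (1 + 4.2)) + 331 = 3786 K

3786 K


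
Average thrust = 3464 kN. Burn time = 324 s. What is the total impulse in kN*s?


It = 3464 * 324 = 1122336 kN*s

1122336 kN*s


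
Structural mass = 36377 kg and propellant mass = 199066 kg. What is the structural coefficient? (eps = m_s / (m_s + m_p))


eps = 36377 / (36377 + 199066) = 0.1545

0.1545


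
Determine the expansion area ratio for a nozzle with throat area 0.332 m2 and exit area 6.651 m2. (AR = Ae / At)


AR = 6.651 / 0.332 = 20.0

20.0


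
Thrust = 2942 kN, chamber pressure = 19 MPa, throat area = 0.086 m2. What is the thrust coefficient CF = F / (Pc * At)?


CF = 2942000 / (19e6 * 0.086) = 1.8

1.8


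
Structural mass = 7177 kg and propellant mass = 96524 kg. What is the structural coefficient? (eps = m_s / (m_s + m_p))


eps = 7177 / (7177 + 96524) = 0.0692

0.0692


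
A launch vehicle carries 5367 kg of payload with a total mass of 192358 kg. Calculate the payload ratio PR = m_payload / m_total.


PR = 5367 / 192358 = 0.0279

0.0279


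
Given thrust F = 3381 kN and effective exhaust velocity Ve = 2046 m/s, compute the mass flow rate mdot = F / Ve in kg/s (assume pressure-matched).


mdot = F / Ve = 3381000 / 2046 = 1652.5 kg/s

1652.5 kg/s


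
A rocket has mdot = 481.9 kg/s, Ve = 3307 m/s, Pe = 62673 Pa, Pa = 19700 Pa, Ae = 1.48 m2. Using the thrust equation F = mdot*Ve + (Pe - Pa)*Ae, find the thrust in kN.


F = 481.9 * 3307 + (62673 - 19700) * 1.48 = 1.6572e+06 N = 1657.2 kN

1657.2 kN


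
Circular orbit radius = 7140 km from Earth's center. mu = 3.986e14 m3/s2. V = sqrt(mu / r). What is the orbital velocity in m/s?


V = sqrt(3.986e14 / 7140000) = 7472 m/s

7472 m/s


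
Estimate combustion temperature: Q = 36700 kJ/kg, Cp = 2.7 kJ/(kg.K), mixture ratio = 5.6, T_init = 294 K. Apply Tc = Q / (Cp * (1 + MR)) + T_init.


Tc = 36700 / (2.7 * (1 + 5.6)) + 294 = 2353 K

2353 K


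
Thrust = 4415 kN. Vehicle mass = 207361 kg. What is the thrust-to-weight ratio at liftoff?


TWR = 4415000 / (207361 * 9.81) = 2.17

2.17


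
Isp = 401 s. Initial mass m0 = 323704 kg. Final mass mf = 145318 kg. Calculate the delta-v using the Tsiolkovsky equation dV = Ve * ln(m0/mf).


Ve = 401 * 9.81 = 3933.81 m/s
dV = 3933.81 * ln(323704/145318) = 3151 m/s

3151 m/s


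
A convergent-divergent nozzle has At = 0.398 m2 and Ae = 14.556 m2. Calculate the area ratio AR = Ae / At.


AR = 14.556 / 0.398 = 36.6

36.6


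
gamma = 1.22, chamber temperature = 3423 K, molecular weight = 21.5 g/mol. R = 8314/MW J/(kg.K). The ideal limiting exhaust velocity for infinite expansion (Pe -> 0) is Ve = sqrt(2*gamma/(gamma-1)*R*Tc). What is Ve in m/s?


R = 8314 / 21.5 = 386.7 J/(kg.K)
Ve = sqrt(2 * 1.22 / (1.22 - 1) * 386.7 * 3423) = 3832 m/s

3832 m/s


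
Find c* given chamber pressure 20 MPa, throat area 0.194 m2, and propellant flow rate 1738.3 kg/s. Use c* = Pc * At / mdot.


c* = 20e6 * 0.194 / 1738.3 = 2232 m/s

2232 m/s


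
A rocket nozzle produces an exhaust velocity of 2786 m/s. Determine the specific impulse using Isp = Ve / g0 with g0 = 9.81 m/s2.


Isp = Ve / g0 = 2786 / 9.81 = 284.0 s

284.0 s


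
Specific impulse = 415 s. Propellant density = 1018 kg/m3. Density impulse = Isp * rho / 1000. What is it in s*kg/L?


rho*Isp = 415 * 1018 / 1000 = 422 s*kg/L

422 s*kg/L


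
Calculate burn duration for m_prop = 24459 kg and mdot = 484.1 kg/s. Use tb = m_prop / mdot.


tb = 24459 / 484.1 = 50.5 s

50.5 s


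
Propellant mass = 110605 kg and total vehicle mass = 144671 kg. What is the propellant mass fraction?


PMF = 110605 / 144671 = 0.765

0.765


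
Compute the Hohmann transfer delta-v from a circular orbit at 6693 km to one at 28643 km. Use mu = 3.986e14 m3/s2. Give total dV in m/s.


V1 = sqrt(mu/r1) = 7717.17 m/s
dV1 = V1*(sqrt(2*r2/(r1+r2)) - 1) = 2108.76 m/s
V2 = sqrt(mu/r2) = 3730.43 m/s
dV2 = V2*(1 - sqrt(2*r1/(r1+r2))) = 1434.41 m/s
Total dV = 3543 m/s

3543 m/s


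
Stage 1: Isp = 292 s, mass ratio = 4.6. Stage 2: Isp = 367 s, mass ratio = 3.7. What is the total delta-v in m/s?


dV1 = 292 * 9.81 * ln(4.6) = 4371.4 m/s
dV2 = 367 * 9.81 * ln(3.7) = 4710.4 m/s
Total dV = 4371.4 + 4710.4 = 9081.8 m/s ~ 9082 m/s

9082 m/s


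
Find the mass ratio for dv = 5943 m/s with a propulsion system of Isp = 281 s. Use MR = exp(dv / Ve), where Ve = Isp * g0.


Ve = 281 * 9.81 = 2756.61 m/s
MR = exp(5943 / 2756.61) = 8.636

8.636


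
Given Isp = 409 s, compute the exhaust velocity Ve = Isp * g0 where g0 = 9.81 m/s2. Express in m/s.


Ve = Isp * g0 = 409 * 9.81 = 4012.3 m/s

4012.3 m/s


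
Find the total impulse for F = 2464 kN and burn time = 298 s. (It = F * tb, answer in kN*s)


It = 2464 * 298 = 734272 kN*s

734272 kN*s


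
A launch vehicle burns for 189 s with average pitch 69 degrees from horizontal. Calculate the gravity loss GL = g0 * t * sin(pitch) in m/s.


GL = 9.81 * 189 * sin(69 deg) = 1731 m/s

1731 m/s


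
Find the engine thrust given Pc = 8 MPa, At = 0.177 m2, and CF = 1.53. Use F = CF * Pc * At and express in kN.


F = 1.53 * 8e6 * 0.177 = 2.1665e+06 N = 2166.5 kN

2166.5 kN


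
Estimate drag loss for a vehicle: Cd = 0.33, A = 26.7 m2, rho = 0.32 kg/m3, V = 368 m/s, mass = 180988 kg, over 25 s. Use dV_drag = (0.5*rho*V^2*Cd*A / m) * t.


D = 0.5 * 0.32 * 368^2 * 0.33 * 26.7 = 190915.34 N
a = 190915.34 / 180988 = 1.0549 m/s2
dV = 1.0549 * 25 = 26.4 m/s

26.4 m/s


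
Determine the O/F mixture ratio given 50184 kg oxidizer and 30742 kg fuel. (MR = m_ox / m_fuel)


MR = 50184 / 30742 = 1.63

1.63


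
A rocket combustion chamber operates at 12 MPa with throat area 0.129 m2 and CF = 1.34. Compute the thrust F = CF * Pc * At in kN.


F = 1.34 * 12e6 * 0.129 = 2.0743e+06 N = 2074.3 kN

2074.3 kN


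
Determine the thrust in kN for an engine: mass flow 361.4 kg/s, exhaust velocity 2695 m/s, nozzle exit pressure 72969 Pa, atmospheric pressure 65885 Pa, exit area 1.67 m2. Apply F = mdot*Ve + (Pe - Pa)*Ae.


F = 361.4 * 2695 + (72969 - 65885) * 1.67 = 985803.0 N = 985.8 kN

985.8 kN


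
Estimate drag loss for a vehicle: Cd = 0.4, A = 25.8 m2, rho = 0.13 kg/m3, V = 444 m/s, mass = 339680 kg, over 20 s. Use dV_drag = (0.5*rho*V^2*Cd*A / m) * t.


D = 0.5 * 0.13 * 444^2 * 0.4 * 25.8 = 132238.83 N
a = 132238.83 / 339680 = 0.3893 m/s2
dV = 0.3893 * 20 = 7.8 m/s

7.8 m/s


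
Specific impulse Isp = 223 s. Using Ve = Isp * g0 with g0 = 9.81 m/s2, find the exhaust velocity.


Ve = Isp * g0 = 223 * 9.81 = 2187.6 m/s

2187.6 m/s


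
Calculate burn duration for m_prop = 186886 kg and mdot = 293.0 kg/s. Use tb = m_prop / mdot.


tb = 186886 / 293.0 = 637.8 s

637.8 s


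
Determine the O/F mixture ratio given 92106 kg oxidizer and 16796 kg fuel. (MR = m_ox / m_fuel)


MR = 92106 / 16796 = 5.48

5.48


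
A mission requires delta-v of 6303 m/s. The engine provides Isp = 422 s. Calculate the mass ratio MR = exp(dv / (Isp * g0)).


Ve = 422 * 9.81 = 4139.82 m/s
MR = exp(6303 / 4139.82) = 4.584

4.584


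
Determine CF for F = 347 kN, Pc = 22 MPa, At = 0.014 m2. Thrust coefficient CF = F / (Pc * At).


CF = 347000 / (22e6 * 0.014) = 1.13

1.13


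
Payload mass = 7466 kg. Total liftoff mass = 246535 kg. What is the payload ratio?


PR = 7466 / 246535 = 0.0303

0.0303


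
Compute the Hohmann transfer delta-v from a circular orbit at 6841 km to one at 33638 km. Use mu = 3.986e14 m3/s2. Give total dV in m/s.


V1 = sqrt(mu/r1) = 7633.24 m/s
dV1 = V1*(sqrt(2*r2/(r1+r2)) - 1) = 2207.42 m/s
V2 = sqrt(mu/r2) = 3442.34 m/s
dV2 = V2*(1 - sqrt(2*r1/(r1+r2))) = 1441.03 m/s
Total dV = 3648 m/s

3648 m/s


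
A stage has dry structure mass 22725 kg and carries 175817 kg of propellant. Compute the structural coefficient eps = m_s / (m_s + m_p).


eps = 22725 / (22725 + 175817) = 0.1145

0.1145


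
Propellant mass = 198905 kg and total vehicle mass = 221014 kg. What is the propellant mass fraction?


PMF = 198905 / 221014 = 0.9

0.9


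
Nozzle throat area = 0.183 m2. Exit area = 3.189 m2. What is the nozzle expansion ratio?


AR = 3.189 / 0.183 = 17.4

17.4


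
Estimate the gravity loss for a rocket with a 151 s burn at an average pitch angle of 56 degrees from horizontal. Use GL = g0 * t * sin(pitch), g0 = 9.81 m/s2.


GL = 9.81 * 151 * sin(56 deg) = 1228 m/s

1228 m/s


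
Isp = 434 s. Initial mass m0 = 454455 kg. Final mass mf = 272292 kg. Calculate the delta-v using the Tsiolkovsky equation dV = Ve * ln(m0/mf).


Ve = 434 * 9.81 = 4257.54 m/s
dV = 4257.54 * ln(454455/272292) = 2181 m/s

2181 m/s


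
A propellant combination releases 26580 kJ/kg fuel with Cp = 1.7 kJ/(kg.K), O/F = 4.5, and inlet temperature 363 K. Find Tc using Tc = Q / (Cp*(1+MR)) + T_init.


Tc = 26580 / (1.7 * (1 + 4.5)) + 363 = 3206 K

3206 K


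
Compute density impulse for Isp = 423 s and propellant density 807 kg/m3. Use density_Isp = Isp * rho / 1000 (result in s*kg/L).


rho*Isp = 423 * 807 / 1000 = 341 s*kg/L

341 s*kg/L


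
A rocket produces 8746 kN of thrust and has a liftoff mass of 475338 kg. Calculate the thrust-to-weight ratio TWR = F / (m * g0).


TWR = 8746000 / (475338 * 9.81) = 1.88

1.88


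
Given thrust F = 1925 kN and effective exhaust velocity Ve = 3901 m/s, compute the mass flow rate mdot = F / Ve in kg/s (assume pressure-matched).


mdot = F / Ve = 1925000 / 3901 = 493.5 kg/s

493.5 kg/s


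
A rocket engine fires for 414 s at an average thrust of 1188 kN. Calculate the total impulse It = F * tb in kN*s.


It = 1188 * 414 = 491832 kN*s

491832 kN*s


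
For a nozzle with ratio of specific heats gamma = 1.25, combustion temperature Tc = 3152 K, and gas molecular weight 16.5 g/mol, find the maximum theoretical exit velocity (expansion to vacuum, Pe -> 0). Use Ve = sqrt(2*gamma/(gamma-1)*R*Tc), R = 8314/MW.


R = 8314 / 16.5 = 503.88 J/(kg.K)
Ve = sqrt(2 * 1.25 / (1.25 - 1) * 503.88 * 3152) = 3985 m/s

3985 m/s


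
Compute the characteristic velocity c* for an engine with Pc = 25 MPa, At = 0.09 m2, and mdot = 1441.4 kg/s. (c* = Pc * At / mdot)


c* = 25e6 * 0.09 / 1441.4 = 1561 m/s

1561 m/s


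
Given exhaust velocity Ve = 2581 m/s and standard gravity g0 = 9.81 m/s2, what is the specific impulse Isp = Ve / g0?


Isp = Ve / g0 = 2581 / 9.81 = 263.1 s

263.1 s


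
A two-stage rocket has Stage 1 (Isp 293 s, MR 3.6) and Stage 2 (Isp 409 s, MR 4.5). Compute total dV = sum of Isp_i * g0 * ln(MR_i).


dV1 = 293 * 9.81 * ln(3.6) = 3681.8 m/s
dV2 = 409 * 9.81 * ln(4.5) = 6034.8 m/s
Total dV = 3681.8 + 6034.8 = 9716.6 m/s ~ 9717 m/s

9717 m/s


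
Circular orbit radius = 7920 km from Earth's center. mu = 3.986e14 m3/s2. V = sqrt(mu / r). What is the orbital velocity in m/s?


V = sqrt(3.986e14 / 7920000) = 7094 m/s

7094 m/s


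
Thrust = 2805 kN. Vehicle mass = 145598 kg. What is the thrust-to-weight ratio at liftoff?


TWR = 2805000 / (145598 * 9.81) = 1.96

1.96


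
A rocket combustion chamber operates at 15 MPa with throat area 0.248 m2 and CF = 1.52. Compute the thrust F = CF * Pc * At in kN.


F = 1.52 * 15e6 * 0.248 = 5.6544e+06 N = 5654.4 kN

5654.4 kN


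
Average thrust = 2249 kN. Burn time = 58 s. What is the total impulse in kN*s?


It = 2249 * 58 = 130442 kN*s

130442 kN*s


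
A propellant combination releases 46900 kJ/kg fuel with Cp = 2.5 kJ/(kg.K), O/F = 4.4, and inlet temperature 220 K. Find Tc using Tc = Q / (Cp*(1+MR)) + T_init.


Tc = 46900 / (2.5 * (1 + 4.4)) + 220 = 3694 K

3694 K


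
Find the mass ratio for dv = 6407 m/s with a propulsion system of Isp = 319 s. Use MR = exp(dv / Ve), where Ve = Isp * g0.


Ve = 319 * 9.81 = 3129.39 m/s
MR = exp(6407 / 3129.39) = 7.747

7.747


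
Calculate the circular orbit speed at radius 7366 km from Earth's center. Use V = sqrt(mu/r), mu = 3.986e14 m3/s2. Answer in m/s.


V = sqrt(3.986e14 / 7366000) = 7356 m/s

7356 m/s


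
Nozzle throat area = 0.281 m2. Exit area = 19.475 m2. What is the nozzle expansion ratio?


AR = 19.475 / 0.281 = 69.3

69.3


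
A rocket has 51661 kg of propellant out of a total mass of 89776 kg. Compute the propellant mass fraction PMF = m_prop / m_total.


PMF = 51661 / 89776 = 0.575

0.575


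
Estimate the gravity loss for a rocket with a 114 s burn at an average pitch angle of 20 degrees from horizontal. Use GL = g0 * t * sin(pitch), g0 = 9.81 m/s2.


GL = 9.81 * 114 * sin(20 deg) = 382 m/s

382 m/s


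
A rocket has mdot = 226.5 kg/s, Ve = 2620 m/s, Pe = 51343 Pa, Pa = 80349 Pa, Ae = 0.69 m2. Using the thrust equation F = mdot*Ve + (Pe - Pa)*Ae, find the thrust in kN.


F = 226.5 * 2620 + (51343 - 80349) * 0.69 = 573416.0 N = 573.4 kN

573.4 kN


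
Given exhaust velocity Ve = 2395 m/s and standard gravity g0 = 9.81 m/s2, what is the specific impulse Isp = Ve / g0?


Isp = Ve / g0 = 2395 / 9.81 = 244.1 s

244.1 s


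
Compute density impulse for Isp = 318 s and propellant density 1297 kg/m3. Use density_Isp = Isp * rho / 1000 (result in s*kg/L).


rho*Isp = 318 * 1297 / 1000 = 412 s*kg/L

412 s*kg/L


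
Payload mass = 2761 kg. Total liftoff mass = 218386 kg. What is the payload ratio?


PR = 2761 / 218386 = 0.0126

0.0126


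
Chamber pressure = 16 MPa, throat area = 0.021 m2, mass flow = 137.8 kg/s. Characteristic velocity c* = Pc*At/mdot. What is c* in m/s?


c* = 16e6 * 0.021 / 137.8 = 2438 m/s

2438 m/s


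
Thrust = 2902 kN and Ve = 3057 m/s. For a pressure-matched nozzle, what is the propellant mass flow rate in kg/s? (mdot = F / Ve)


mdot = F / Ve = 2902000 / 3057 = 949.3 kg/s

949.3 kg/s


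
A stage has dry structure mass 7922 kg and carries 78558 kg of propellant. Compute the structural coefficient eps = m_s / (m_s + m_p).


eps = 7922 / (7922 + 78558) = 0.0916

0.0916


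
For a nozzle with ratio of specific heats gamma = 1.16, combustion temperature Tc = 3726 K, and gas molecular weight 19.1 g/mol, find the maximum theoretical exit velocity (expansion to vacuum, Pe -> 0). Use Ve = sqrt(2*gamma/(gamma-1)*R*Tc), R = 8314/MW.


R = 8314 / 19.1 = 435.29 J/(kg.K)
Ve = sqrt(2 * 1.16 / (1.16 - 1) * 435.29 * 3726) = 4849 m/s

4849 m/s
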